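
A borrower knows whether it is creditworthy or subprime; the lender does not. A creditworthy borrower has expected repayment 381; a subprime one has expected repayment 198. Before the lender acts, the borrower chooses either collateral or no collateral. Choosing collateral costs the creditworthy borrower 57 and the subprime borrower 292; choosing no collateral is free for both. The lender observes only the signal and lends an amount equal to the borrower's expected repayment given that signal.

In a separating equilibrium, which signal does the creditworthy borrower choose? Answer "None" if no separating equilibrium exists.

collateral

Try creditworthy → collateral, subprime → no collateral:
  If types separate, collateral earns payment 381 and no collateral earns 198.
  Creditworthy: collateral gives 381 − 57 = 324; no collateral gives 198 − 0 = 198. No deviation. ✓
  Subprime: no collateral gives 198 − 0 = 198; collateral gives 381 − 292 = 89. No deviation. ✓
Both hold — the creditworthy type sends collateral.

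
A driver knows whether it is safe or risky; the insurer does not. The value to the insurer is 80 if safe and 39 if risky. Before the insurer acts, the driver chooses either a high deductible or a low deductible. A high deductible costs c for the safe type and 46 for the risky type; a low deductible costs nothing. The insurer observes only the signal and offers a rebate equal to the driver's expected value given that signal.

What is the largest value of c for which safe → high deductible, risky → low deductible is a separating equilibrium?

Under separation: high deductible → safe (pays 80); low deductible → risky (pays 39).
Risky: 39 − 0 = 39 ≥ 80 − 46 = 34. Holds regardless of c. ✓
Safe: 80 − c ≥ 39 − 0, so c ≤ 80 − 39 = 41.

41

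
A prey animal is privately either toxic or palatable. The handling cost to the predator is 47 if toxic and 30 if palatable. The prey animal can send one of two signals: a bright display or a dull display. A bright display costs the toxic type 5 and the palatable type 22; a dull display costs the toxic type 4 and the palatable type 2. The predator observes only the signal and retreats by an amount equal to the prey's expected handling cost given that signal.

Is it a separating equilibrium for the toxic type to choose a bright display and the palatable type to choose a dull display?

If types separate, bright display earns payment 47 and dull display earns 30.
Toxic: bright display gives 47 − 5 = 42; dull display gives 30 − 4 = 26. No deviation. ✓
Palatable: dull display gives 30 − 2 = 28; bright display gives 47 − 22 = 25. No deviation. ✓
Neither type gains from mimicking the other.

Yes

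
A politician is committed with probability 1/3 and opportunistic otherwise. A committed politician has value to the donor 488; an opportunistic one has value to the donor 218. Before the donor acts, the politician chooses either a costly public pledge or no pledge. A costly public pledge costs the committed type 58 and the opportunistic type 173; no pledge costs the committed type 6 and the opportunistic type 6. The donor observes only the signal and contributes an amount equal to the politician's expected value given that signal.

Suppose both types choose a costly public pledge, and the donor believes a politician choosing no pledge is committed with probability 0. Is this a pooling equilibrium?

No

At the pooled signal (pledge) the donor holds the prior 1/3 and pays 1/3·488 + 2/3·218 = 308. Off-path (no pledge) belief 0 gives 0·488 + 1·218 = 218.
Committed: pledge gives 308 − 58 = 250; no pledge gives 218 − 6 = 212. Stays. ✓
Opportunistic: pledge gives 308 − 173 = 135; no pledge gives 218 − 6 = 212. Deviates. ✗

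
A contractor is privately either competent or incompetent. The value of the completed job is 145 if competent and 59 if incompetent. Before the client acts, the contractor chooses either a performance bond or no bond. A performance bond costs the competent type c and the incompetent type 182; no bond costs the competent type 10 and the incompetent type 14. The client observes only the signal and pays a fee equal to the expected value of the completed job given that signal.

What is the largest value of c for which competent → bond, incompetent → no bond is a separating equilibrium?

Under separation: bond → competent (pays 145); no bond → incompetent (pays 59).
Incompetent: 59 − 14 = 45 ≥ 145 − 182 = -37. Holds regardless of c. ✓
Competent: 145 − c ≥ 59 − 10, so c ≤ 145 − 49 = 96.

96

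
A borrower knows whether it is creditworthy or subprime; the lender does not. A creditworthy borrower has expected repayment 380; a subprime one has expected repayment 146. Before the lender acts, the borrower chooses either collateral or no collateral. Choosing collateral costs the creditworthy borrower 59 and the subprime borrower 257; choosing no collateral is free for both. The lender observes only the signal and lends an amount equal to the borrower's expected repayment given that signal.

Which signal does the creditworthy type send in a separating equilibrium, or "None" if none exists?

Try creditworthy → collateral, subprime → no collateral:
  Under separation the lender infers type exactly: collateral → creditworthy (pays 380), no collateral → subprime (pays 146).
  Creditworthy: collateral gives 380 − 59 = 321; no collateral gives 146 − 0 = 146. No deviation. ✓
  Subprime: no collateral gives 146 − 0 = 146; collateral gives 380 − 257 = 123. No deviation. ✓
Both hold — the creditworthy type sends collateral.

collateral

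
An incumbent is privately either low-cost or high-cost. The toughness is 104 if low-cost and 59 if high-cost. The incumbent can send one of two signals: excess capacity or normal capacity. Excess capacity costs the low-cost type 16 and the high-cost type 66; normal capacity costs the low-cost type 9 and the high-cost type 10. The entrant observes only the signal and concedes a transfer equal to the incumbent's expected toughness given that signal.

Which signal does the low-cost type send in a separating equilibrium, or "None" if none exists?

excess capacity

Try low-cost → excess capacity, high-cost → normal capacity:
  If types separate, excess capacity earns payment 104 and normal capacity earns 59.
  Low-cost: excess capacity gives 104 − 16 = 88; normal capacity gives 59 − 9 = 50. No deviation. ✓
  High-cost: normal capacity gives 59 − 10 = 49; excess capacity gives 104 − 66 = 38. No deviation. ✓
Both hold — the low-cost type sends excess capacity.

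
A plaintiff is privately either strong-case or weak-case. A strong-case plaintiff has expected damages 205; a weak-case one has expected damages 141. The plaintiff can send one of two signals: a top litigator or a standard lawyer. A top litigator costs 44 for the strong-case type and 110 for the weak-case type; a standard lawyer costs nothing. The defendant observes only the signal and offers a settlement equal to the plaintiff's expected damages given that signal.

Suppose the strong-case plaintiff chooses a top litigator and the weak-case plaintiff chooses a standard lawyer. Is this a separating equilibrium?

If types separate, top litigator earns payment 205 and standard lawyer earns 141.
Strong-case: top litigator gives 205 − 44 = 161; standard lawyer gives 141 − 0 = 141. No deviation. ✓
Weak-case: standard lawyer gives 141 − 0 = 141; top litigator gives 205 − 110 = 95. No deviation. ✓
Neither type gains from mimicking the other.

Yes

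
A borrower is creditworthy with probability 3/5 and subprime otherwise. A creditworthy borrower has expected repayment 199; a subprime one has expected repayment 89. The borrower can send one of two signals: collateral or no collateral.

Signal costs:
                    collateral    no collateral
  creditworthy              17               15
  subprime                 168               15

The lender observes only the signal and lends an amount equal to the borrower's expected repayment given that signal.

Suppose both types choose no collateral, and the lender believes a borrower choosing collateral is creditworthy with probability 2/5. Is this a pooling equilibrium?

At the pooled signal (no collateral) the lender holds the prior 3/5 and pays 3/5·199 + 2/5·89 = 155. Off-path (collateral) belief 2/5 gives 2/5·199 + 3/5·89 = 133.
Creditworthy: no collateral gives 155 − 15 = 140; collateral gives 133 − 17 = 116. Stays. ✓
Subprime: no collateral gives 155 − 15 = 140; collateral gives 133 − 168 = -35. Stays. ✓

Yes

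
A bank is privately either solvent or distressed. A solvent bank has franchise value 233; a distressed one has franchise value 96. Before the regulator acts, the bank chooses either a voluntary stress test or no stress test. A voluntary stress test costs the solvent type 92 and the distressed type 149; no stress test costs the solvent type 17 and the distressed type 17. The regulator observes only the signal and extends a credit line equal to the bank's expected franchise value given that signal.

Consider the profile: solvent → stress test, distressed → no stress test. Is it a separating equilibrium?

If types separate, stress test earns payment 233 and no stress test earns 96.
Solvent: stress test gives 233 − 92 = 141; no stress test gives 96 − 17 = 79. No deviation. ✓
Distressed: no stress test gives 96 − 17 = 79; stress test gives 233 − 149 = 84. Would deviate. ✗

No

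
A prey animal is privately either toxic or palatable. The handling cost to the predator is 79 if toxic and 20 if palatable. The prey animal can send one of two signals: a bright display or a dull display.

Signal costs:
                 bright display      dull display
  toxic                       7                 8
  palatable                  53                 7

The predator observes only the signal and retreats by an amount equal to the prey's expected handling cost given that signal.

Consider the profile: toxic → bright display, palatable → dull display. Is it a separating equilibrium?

No

If types separate, bright display earns payment 79 and dull display earns 20.
Toxic: bright display gives 79 − 7 = 72; dull display gives 20 − 8 = 12. No deviation. ✓
Palatable: dull display gives 20 − 7 = 13; bright display gives 79 − 53 = 26. Would deviate. ✗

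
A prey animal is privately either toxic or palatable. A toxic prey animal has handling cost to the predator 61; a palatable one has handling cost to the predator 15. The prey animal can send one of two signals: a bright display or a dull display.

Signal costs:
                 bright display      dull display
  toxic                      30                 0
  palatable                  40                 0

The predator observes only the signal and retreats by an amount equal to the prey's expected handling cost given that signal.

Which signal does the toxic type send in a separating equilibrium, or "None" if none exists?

None

Try toxic → bright display, palatable → dull display:
  Under separation the predator infers type exactly: bright display → toxic (pays 61), dull display → palatable (pays 15).
  Toxic: bright display gives 61 − 30 = 31; dull display gives 15 − 0 = 15. No deviation. ✓
  Palatable: dull display gives 15 − 0 = 15; bright display gives 61 − 40 = 21. Would deviate. ✗
Try toxic → dull display, palatable → bright display:
  Under separation the predator infers type exactly: dull display → toxic (pays 61), bright display → palatable (pays 15).
  Toxic: dull display gives 61 − 0 = 61; bright display gives 15 − 30 = -15. No deviation. ✓
  Palatable: bright display gives 15 − 40 = -25; dull display gives 61 − 0 = 61. Would deviate. ✗
Neither assignment is incentive-compatible.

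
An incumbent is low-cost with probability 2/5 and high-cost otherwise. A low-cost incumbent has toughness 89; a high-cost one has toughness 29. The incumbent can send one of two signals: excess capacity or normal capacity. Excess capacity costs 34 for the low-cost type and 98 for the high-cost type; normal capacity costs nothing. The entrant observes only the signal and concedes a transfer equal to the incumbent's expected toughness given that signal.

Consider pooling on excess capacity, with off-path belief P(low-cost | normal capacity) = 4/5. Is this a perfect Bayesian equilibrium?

On the equilibrium path (excess capacity) the entrant holds the prior 2/5 and pays 2/5·89 + 3/5·29 = 53. Off-path (normal capacity) belief 4/5 gives 4/5·89 + 1/5·29 = 77.
Low-cost: excess capacity gives 53 − 34 = 19; normal capacity gives 77 − 0 = 77. Deviates. ✗
High-cost: excess capacity gives 53 − 98 = -45; normal capacity gives 77 − 0 = 77. Deviates. ✗

No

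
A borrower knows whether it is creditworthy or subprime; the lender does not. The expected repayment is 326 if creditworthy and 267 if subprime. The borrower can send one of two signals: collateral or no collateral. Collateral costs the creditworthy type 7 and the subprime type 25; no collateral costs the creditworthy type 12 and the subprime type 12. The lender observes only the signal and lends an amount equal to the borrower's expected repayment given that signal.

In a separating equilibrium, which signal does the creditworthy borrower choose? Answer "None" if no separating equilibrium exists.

None

Try creditworthy → collateral, subprime → no collateral:
  Under separation the lender infers type exactly: collateral → creditworthy (pays 326), no collateral → subprime (pays 267).
  Creditworthy: collateral gives 326 − 7 = 319; no collateral gives 267 − 12 = 255. No deviation. ✓
  Subprime: no collateral gives 267 − 12 = 255; collateral gives 326 − 25 = 301. Would deviate. ✗
Try creditworthy → no collateral, subprime → collateral:
  Under separation the lender infers type exactly: no collateral → creditworthy (pays 326), collateral → subprime (pays 267).
  Creditworthy: no collateral gives 326 − 12 = 314; collateral gives 267 − 7 = 260. No deviation. ✓
  Subprime: collateral gives 267 − 25 = 242; no collateral gives 326 − 12 = 314. Would deviate. ✗
Neither assignment is incentive-compatible.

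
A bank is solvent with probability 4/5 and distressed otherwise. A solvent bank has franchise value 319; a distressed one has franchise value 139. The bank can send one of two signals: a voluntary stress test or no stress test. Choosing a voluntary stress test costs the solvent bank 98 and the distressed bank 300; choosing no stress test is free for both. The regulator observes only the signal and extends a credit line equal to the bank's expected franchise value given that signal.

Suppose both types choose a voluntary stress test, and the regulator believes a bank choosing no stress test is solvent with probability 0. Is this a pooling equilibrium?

No

At the pooled signal (stress test) the regulator holds the prior 4/5 and pays 4/5·319 + 1/5·139 = 283. Off-path (no stress test) belief 0 gives 0·319 + 1·139 = 139.
Solvent: stress test gives 283 − 98 = 185; no stress test gives 139 − 0 = 139. Stays. ✓
Distressed: stress test gives 283 − 300 = -17; no stress test gives 139 − 0 = 139. Deviates. ✗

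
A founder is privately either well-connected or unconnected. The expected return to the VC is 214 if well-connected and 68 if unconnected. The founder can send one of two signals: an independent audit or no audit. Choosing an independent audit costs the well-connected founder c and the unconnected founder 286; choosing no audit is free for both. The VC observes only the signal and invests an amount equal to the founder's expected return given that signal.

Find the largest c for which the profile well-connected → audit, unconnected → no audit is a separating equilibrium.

Under separation: audit → well-connected (pays 214); no audit → unconnected (pays 68).
Unconnected: 68 − 0 = 68 ≥ 214 − 286 = -72. Holds regardless of c. ✓
Well-connected: 214 − c ≥ 68 − 0, so c ≤ 214 − 68 = 146.

146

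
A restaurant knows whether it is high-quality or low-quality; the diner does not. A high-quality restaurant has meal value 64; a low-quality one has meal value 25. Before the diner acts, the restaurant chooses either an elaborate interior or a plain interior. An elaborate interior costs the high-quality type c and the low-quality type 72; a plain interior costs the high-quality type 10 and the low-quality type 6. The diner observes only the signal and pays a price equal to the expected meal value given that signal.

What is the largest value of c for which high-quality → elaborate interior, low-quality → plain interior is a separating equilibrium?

49

Under separation: elaborate interior → high-quality (pays 64); plain interior → low-quality (pays 25).
Low-quality: 25 − 6 = 19 ≥ 64 − 72 = -8. Holds regardless of c. ✓
High-quality: 64 − c ≥ 25 − 10, so c ≤ 64 − 15 = 49.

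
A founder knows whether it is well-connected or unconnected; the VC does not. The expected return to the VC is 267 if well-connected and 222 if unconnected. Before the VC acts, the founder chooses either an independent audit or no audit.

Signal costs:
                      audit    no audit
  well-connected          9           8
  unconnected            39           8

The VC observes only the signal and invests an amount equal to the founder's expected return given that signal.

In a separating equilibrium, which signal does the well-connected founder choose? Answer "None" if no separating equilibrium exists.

None

Try well-connected → audit, unconnected → no audit:
  Under separation the VC infers type exactly: audit → well-connected (pays 267), no audit → unconnected (pays 222).
  Well-connected: audit gives 267 − 9 = 258; no audit gives 222 − 8 = 214. No deviation. ✓
  Unconnected: no audit gives 222 − 8 = 214; audit gives 267 − 39 = 228. Would deviate. ✗
Try well-connected → no audit, unconnected → audit:
  Under separation the VC infers type exactly: no audit → well-connected (pays 267), audit → unconnected (pays 222).
  Well-connected: no audit gives 267 − 8 = 259; audit gives 222 − 9 = 213. No deviation. ✓
  Unconnected: audit gives 222 − 39 = 183; no audit gives 267 − 8 = 259. Would deviate. ✗
Neither assignment is incentive-compatible.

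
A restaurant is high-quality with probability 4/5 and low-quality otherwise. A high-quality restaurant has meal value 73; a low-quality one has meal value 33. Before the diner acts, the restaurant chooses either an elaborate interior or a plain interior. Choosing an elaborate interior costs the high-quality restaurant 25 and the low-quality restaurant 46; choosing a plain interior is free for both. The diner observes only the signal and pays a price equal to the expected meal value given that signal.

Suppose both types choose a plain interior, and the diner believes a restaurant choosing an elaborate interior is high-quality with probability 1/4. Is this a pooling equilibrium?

On the equilibrium path (plain interior) the diner holds the prior 4/5 and pays 4/5·73 + 1/5·33 = 65. Off-path (elaborate interior) belief 1/4 gives 1/4·73 + 3/4·33 = 43.
High-quality: plain interior gives 65 − 0 = 65; elaborate interior gives 43 − 25 = 18. Stays. ✓
Low-quality: plain interior gives 65 − 0 = 65; elaborate interior gives 43 − 46 = -3. Stays. ✓
Beliefs are Bayes-consistent on-path and both types best-respond.

Yes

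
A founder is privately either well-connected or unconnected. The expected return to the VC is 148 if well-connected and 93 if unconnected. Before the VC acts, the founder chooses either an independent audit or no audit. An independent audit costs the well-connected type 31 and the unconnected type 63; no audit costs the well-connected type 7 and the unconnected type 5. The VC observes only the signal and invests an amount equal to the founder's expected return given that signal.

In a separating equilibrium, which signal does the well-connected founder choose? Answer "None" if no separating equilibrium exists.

Try well-connected → audit, unconnected → no audit:
  If types separate, audit earns payment 148 and no audit earns 93.
  Well-connected: audit gives 148 − 31 = 117; no audit gives 93 − 7 = 86. No deviation. ✓
  Unconnected: no audit gives 93 − 5 = 88; audit gives 148 − 63 = 85. No deviation. ✓
Both hold — the well-connected type sends audit.

audit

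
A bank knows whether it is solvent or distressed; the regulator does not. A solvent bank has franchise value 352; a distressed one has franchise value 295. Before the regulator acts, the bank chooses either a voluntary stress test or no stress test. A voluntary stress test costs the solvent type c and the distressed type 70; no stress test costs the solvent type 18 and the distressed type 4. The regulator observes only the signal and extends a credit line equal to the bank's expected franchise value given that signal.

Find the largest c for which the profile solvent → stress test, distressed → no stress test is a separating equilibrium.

75

Under separation: stress test → solvent (pays 352); no stress test → distressed (pays 295).
Distressed: 295 − 4 = 291 ≥ 352 − 70 = 282. Holds regardless of c. ✓
Solvent: 352 − c ≥ 295 − 18, so c ≤ 352 − 277 = 75.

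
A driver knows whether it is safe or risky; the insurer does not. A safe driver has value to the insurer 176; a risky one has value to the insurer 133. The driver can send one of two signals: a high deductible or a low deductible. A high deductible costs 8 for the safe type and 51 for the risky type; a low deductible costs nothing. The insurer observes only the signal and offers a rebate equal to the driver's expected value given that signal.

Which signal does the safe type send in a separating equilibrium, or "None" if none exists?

high deductible

Try safe → high deductible, risky → low deductible:
  If types separate, high deductible earns payment 176 and low deductible earns 133.
  Safe: high deductible gives 176 − 8 = 168; low deductible gives 133 − 0 = 133. No deviation. ✓
  Risky: low deductible gives 133 − 0 = 133; high deductible gives 176 − 51 = 125. No deviation. ✓
Both hold — the safe type sends high deductible.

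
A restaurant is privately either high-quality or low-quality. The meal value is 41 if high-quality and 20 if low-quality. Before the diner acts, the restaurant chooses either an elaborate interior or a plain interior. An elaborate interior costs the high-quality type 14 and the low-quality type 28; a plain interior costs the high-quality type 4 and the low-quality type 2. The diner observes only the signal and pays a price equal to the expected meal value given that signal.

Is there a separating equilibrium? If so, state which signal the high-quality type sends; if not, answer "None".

Try high-quality → elaborate interior, low-quality → plain interior:
  Under separation the diner infers type exactly: elaborate interior → high-quality (pays 41), plain interior → low-quality (pays 20).
  High-quality: elaborate interior gives 41 − 14 = 27; plain interior gives 20 − 4 = 16. No deviation. ✓
  Low-quality: plain interior gives 20 − 2 = 18; elaborate interior gives 41 − 28 = 13. No deviation. ✓
Both hold — the high-quality type sends elaborate interior.

elaborate interior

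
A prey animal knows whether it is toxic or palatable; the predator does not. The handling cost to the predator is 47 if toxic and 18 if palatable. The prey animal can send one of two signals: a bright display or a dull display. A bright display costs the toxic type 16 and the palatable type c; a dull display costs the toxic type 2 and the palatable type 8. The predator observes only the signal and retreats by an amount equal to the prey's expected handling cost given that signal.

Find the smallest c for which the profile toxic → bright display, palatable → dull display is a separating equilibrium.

37

Under separation: bright display → toxic (pays 47); dull display → palatable (pays 18).
Toxic: 47 − 16 = 31 ≥ 18 − 2 = 16. Holds regardless of c. ✓
Palatable: 18 − 8 ≥ 47 − c, so c ≥ 47 − 10 = 37.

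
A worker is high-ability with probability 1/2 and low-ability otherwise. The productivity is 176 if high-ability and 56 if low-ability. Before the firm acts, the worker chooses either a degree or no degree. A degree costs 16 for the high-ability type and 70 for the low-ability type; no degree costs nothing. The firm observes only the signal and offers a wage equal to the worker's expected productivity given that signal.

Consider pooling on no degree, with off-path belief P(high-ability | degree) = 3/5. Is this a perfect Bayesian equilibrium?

Yes

On the equilibrium path (no degree) the firm holds the prior 1/2 and pays 1/2·176 + 1/2·56 = 116. Off-path (degree) belief 3/5 gives 3/5·176 + 2/5·56 = 128.
High-ability: no degree gives 116 − 0 = 116; degree gives 128 − 16 = 112. Stays. ✓
Low-ability: no degree gives 116 − 0 = 116; degree gives 128 − 70 = 58. Stays. ✓
Beliefs are Bayes-consistent on-path and both types best-respond.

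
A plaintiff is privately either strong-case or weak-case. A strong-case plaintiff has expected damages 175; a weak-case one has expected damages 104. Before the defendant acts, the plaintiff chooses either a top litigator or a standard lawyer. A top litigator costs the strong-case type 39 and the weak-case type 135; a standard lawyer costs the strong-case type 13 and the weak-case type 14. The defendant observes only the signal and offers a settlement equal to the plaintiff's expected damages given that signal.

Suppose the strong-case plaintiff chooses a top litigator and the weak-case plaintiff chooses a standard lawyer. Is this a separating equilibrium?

Yes

Under separation the defendant infers type exactly: top litigator → strong-case (pays 175), standard lawyer → weak-case (pays 104).
Strong-case: top litigator gives 175 − 39 = 136; standard lawyer gives 104 − 13 = 91. No deviation. ✓
Weak-case: standard lawyer gives 104 − 14 = 90; top litigator gives 175 − 135 = 40. No deviation. ✓
Neither type gains from mimicking the other.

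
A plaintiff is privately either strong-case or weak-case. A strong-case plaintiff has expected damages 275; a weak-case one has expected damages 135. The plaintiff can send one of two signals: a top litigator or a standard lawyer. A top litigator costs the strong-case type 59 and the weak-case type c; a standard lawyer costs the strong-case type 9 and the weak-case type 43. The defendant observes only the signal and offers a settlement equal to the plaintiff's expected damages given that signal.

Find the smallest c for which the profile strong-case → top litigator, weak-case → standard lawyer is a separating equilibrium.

183

Under separation: top litigator → strong-case (pays 275); standard lawyer → weak-case (pays 135).
Strong-case: 275 − 59 = 216 ≥ 135 − 9 = 126. Holds regardless of c. ✓
Weak-case: 135 − 43 ≥ 275 − c, so c ≥ 275 − 92 = 183.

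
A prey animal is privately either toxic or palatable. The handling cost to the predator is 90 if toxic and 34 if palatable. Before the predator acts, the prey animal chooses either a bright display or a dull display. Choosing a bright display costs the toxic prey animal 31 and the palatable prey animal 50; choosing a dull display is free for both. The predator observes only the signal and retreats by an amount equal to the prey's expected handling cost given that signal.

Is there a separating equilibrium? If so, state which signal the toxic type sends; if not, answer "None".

Try toxic → bright display, palatable → dull display:
  If types separate, bright display earns payment 90 and dull display earns 34.
  Toxic: bright display gives 90 − 31 = 59; dull display gives 34 − 0 = 34. No deviation. ✓
  Palatable: dull display gives 34 − 0 = 34; bright display gives 90 − 50 = 40. Would deviate. ✗
Try toxic → dull display, palatable → bright display:
  If types separate, dull display earns payment 90 and bright display earns 34.
  Toxic: dull display gives 90 − 0 = 90; bright display gives 34 − 31 = 3. No deviation. ✓
  Palatable: bright display gives 34 − 50 = -16; dull display gives 90 − 0 = 90. Would deviate. ✗
Neither assignment is incentive-compatible.

None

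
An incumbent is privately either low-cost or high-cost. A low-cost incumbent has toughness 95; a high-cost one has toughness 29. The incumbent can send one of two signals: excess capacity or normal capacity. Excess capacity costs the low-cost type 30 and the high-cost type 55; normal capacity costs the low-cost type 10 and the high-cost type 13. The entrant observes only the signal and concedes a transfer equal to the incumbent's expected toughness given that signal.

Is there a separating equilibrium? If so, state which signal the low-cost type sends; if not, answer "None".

None

Try low-cost → excess capacity, high-cost → normal capacity:
  If types separate, excess capacity earns payment 95 and normal capacity earns 29.
  Low-cost: excess capacity gives 95 − 30 = 65; normal capacity gives 29 − 10 = 19. No deviation. ✓
  High-cost: normal capacity gives 29 − 13 = 16; excess capacity gives 95 − 55 = 40. Would deviate. ✗
Try low-cost → normal capacity, high-cost → excess capacity:
  If types separate, normal capacity earns payment 95 and excess capacity earns 29.
  Low-cost: normal capacity gives 95 − 10 = 85; excess capacity gives 29 − 30 = -1. No deviation. ✓
  High-cost: excess capacity gives 29 − 55 = -26; normal capacity gives 95 − 13 = 82. Would deviate. ✗
Neither assignment is incentive-compatible.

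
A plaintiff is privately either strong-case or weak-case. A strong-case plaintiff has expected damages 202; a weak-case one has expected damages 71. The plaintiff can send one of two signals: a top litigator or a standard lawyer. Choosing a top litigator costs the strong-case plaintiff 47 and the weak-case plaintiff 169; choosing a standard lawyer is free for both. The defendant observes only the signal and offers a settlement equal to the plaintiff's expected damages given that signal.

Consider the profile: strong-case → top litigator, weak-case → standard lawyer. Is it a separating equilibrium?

Yes

If types separate, top litigator earns payment 202 and standard lawyer earns 71.
Strong-case: top litigator gives 202 − 47 = 155; standard lawyer gives 71 − 0 = 71. No deviation. ✓
Weak-case: standard lawyer gives 71 − 0 = 71; top litigator gives 202 − 169 = 33. No deviation. ✓
Neither type gains from mimicking the other.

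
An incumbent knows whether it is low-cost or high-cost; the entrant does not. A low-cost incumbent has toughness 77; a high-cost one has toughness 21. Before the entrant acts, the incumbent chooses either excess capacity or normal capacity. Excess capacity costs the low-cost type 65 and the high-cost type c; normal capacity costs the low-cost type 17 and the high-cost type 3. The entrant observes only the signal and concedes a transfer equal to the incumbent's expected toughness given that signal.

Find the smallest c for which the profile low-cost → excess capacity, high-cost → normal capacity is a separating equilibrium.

Under separation: excess capacity → low-cost (pays 77); normal capacity → high-cost (pays 21).
Low-cost: 77 − 65 = 12 ≥ 21 − 17 = 4. Holds regardless of c. ✓
High-cost: 21 − 3 ≥ 77 − c, so c ≥ 77 − 18 = 59.

59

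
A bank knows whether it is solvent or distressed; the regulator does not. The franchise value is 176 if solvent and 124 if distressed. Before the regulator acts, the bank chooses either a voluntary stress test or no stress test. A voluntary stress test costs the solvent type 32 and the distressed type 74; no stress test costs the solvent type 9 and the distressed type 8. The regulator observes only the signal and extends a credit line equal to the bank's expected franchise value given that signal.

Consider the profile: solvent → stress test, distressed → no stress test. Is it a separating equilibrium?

If types separate, stress test earns payment 176 and no stress test earns 124.
Solvent: stress test gives 176 − 32 = 144; no stress test gives 124 − 9 = 115. No deviation. ✓
Distressed: no stress test gives 124 − 8 = 116; stress test gives 176 − 74 = 102. No deviation. ✓
Both incentive constraints hold.

Yes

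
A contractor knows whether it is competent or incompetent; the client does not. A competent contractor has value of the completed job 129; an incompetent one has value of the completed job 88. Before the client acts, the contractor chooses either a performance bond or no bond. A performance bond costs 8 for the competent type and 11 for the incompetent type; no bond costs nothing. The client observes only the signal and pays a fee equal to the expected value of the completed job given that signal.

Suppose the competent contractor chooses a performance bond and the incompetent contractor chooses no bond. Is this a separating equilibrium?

No

If types separate, bond earns payment 129 and no bond earns 88.
Competent: bond gives 129 − 8 = 121; no bond gives 88 − 0 = 88. No deviation. ✓
Incompetent: no bond gives 88 − 0 = 88; bond gives 129 − 11 = 118. Would deviate. ✗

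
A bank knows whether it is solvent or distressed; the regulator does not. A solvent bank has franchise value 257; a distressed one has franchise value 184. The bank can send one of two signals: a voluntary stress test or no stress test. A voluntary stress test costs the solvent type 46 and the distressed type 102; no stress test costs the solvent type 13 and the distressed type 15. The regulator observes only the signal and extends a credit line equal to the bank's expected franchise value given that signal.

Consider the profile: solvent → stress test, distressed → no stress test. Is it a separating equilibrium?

Under separation the regulator infers type exactly: stress test → solvent (pays 257), no stress test → distressed (pays 184).
Solvent: stress test gives 257 − 46 = 211; no stress test gives 184 − 13 = 171. No deviation. ✓
Distressed: no stress test gives 184 − 15 = 169; stress test gives 257 − 102 = 155. No deviation. ✓
Both incentive constraints hold.

Yes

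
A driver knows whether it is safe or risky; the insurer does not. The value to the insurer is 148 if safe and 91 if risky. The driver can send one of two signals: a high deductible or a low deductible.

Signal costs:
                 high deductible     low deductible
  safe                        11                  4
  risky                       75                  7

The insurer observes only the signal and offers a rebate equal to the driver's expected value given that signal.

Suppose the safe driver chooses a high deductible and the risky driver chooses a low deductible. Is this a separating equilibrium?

Yes

Under separation the insurer infers type exactly: high deductible → safe (pays 148), low deductible → risky (pays 91).
Safe: high deductible gives 148 − 11 = 137; low deductible gives 91 − 4 = 87. No deviation. ✓
Risky: low deductible gives 91 − 7 = 84; high deductible gives 148 − 75 = 73. No deviation. ✓
Both incentive constraints hold.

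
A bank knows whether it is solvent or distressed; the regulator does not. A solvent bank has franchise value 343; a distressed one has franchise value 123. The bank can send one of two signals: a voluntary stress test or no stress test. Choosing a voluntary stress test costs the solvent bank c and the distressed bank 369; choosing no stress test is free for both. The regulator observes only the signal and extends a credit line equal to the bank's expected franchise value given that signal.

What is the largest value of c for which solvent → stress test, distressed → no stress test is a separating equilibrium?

Under separation: stress test → solvent (pays 343); no stress test → distressed (pays 123).
Distressed: 123 − 0 = 123 ≥ 343 − 369 = -26. Holds regardless of c. ✓
Solvent: 343 − c ≥ 123 − 0, so c ≤ 343 − 123 = 220.

220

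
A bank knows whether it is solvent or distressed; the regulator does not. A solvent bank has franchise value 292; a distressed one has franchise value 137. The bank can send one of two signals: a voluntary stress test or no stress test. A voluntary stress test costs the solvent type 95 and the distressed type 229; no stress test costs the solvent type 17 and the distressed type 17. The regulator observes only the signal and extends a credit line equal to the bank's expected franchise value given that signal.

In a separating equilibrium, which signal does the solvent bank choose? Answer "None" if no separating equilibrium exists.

stress test

Try solvent → stress test, distressed → no stress test:
  If types separate, stress test earns payment 292 and no stress test earns 137.
  Solvent: stress test gives 292 − 95 = 197; no stress test gives 137 − 17 = 120. No deviation. ✓
  Distressed: no stress test gives 137 − 17 = 120; stress test gives 292 − 229 = 63. No deviation. ✓
Both hold — the solvent type sends stress test.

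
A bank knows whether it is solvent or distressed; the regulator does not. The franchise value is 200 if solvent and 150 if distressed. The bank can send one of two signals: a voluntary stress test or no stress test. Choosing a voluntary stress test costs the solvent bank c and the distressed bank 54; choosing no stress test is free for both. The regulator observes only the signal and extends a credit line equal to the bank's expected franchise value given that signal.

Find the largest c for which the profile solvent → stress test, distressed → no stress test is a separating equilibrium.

50

Under separation: stress test → solvent (pays 200); no stress test → distressed (pays 150).
Distressed: 150 − 0 = 150 ≥ 200 − 54 = 146. Holds regardless of c. ✓
Solvent: 200 − c ≥ 150 − 0, so c ≤ 200 − 150 = 50.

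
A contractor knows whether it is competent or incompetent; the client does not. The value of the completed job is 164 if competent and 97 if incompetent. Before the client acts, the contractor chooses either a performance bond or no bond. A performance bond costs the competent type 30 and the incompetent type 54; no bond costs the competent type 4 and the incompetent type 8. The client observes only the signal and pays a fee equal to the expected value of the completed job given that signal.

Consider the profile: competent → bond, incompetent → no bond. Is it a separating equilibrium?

No

If types separate, bond earns payment 164 and no bond earns 97.
Competent: bond gives 164 − 30 = 134; no bond gives 97 − 4 = 93. No deviation. ✓
Incompetent: no bond gives 97 − 8 = 89; bond gives 164 − 54 = 110. Would deviate. ✗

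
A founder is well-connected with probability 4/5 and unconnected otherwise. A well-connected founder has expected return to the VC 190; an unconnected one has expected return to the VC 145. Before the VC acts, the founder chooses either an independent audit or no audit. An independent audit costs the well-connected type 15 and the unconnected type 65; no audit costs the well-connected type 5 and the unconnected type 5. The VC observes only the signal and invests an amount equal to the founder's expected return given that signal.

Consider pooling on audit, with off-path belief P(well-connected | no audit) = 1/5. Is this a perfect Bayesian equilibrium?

At the pooled signal (audit) the VC holds the prior 4/5 and pays 4/5·190 + 1/5·145 = 181. Off-path (no audit) belief 1/5 gives 1/5·190 + 4/5·145 = 154.
Well-connected: audit gives 181 − 15 = 166; no audit gives 154 − 5 = 149. Stays. ✓
Unconnected: audit gives 181 − 65 = 116; no audit gives 154 − 5 = 149. Deviates. ✗

No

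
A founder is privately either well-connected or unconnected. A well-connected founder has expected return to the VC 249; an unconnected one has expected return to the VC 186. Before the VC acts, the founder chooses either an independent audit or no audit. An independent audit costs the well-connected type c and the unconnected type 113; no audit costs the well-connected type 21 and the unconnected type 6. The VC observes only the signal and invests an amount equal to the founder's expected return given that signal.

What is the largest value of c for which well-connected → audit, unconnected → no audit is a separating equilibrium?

Under separation: audit → well-connected (pays 249); no audit → unconnected (pays 186).
Unconnected: 186 − 6 = 180 ≥ 249 − 113 = 136. Holds regardless of c. ✓
Well-connected: 249 − c ≥ 186 − 21, so c ≤ 249 − 165 = 84.

84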